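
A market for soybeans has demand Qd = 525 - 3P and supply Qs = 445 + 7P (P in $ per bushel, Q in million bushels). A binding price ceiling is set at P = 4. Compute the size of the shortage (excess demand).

Shortage = 40

Evaluating both curves at the ceiling price 4 gives Qd = 513, Qs = 473.
Shortage = Qd - Qs = 513 - 473 = 40.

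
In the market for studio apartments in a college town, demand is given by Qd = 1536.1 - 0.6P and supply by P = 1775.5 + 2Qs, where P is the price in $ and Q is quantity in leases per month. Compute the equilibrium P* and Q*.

P* = 2203.5, Q* = 214

In direct form, Qs = -887.75 + 0.5P.
Equating demand and supply, 1536.1 - 0.6P = -887.75 + 0.5P gives 1.1P = 2423.85, so P* = 2203.5.
Then Q* = 1536.1 - 0.6(2203.5) = 214.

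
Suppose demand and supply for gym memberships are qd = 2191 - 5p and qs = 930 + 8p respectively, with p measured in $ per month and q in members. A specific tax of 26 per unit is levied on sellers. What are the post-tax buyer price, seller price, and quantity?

p_b = 113, p_s = 87, q = 1626

The tax drives a wedge p_b - p_s = 26. Substituting p_s = p_b - 26 into supply: qs = 722 + 8p_b.
Market clearing requires 2191 - 5p_b = 722 + 8p_b; hence 1469 = 13p_b and p_b = 113.
So p_s = 87 and the quantity traded is q = 2191 - 5(113) = 1626.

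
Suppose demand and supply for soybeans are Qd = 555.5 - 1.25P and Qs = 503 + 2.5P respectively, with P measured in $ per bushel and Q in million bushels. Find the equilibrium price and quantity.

P* = 14, Q* = 538

At equilibrium Qd = Qs, so 555.5 - 1.25P = 503 + 2.5P; collecting terms, 52.5 = 3.75P and P* = 14.
From the demand curve, Q* = 555.5 - 1.25(14) = 538.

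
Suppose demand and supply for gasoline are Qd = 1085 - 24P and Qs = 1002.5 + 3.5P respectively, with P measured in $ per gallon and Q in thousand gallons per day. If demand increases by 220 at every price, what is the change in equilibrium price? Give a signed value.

ΔP = 8

At equilibrium Qd = Qs, so 1085 - 24P = 1002.5 + 3.5P; collecting terms, 82.5 = 27.5P and P* = 3.
From the demand curve, Q* = 1085 - 24(3) = 1013.
After the shift, demand is Qd = 1305 - 24P.
The new intersection has 302.5 = 27.5P, i.e. P = 11, Q = 1041.
ΔP = 11 - 3 = 8.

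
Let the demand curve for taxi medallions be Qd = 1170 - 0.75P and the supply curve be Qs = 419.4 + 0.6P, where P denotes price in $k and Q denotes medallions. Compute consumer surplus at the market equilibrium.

Consumer surplus = 378006

At equilibrium Qd = Qs, so 1170 - 0.75P = 419.4 + 0.6P; collecting terms, 750.6 = 1.35P and P* = 556.
From the demand curve, Q* = 1170 - 0.75(556) = 753.
Demand choke price (Qd = 0): P = 1170/0.75 = 1560. Consumer surplus = ½ × (1560 - 556) × 753 = 378006.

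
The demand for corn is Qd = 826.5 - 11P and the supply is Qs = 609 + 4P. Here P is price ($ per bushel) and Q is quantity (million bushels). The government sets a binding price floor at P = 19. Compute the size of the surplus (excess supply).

Surplus = 67.5

At P = 19: Qd = 617.5 and Qs = 685.
Surplus = Qs - Qd = 685 - 617.5 = 67.5.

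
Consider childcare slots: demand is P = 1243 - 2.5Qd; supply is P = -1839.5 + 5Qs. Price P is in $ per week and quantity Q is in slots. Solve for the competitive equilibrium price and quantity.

P* = 215.5, Q* = 411

Solving each curve for Q: Qd = 497.2 - 0.4P and Qs = 367.9 + 0.2P.
Set Qd = Qs: 497.2 - 0.4P = 367.9 + 0.2P, so 129.3 = 0.6P and P* = 215.5.
From the demand curve, Q* = 497.2 - 0.4(215.5) = 411.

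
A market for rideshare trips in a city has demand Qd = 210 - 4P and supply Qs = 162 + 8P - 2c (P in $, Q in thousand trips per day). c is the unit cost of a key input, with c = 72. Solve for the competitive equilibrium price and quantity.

With c = 72, supply is Qs = 18 + 8P.
Set Qd = Qs: 210 - 4P = 18 + 8P, so 192 = 12P and P* = 16.
Substitute back: Q* = 210 - 4(16) = 146.

P* = 16, Q* = 146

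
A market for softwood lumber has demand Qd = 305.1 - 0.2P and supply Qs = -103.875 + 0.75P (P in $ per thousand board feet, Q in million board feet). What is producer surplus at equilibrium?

Producer surplus = 31974

The market clears where 305.1 - 0.2P = -103.875 + 0.75P. Rearranging, 0.95P = 408.975, hence P* = 430.5.
From the demand curve, Q* = 305.1 - 0.2(430.5) = 219.
Supply choke price (Qs = 0): P = 138.5. Producer surplus = ½ × (430.5 - 138.5) × 219 = 31974.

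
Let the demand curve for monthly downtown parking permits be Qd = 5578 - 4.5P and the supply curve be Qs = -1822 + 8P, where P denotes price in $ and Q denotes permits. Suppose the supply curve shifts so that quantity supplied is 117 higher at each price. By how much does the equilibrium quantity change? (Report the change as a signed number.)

Equating demand and supply, 5578 - 4.5P = -1822 + 8P gives 12.5P = 7400, so P* = 592.
From the demand curve, Q* = 5578 - 4.5(592) = 2914.
After the shift, supply is Qs = -1705 + 8P.
The new intersection has 7283 = 12.5P, i.e. P = 582.64, Q = 2956.12.
ΔQ = 2956.12 - 2914 = 42.12.

ΔQ = 42.12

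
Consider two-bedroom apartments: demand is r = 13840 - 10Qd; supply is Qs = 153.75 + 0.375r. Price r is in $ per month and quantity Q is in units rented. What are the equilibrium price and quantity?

r* = 2590, Q* = 1125

Inverting to quantity form: Qd = 1384 - 0.1r.
The market clears where 1384 - 0.1r = 153.75 + 0.375r. Rearranging, 0.475r = 1230.25, hence r* = 2590.
Then Q* = 1384 - 0.1(2590) = 1125.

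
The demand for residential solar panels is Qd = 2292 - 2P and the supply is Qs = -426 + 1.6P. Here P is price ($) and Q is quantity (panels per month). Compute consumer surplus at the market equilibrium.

Consumer surplus = 152881

At equilibrium Qd = Qs, so 2292 - 2P = -426 + 1.6P; collecting terms, 2718 = 3.6P and P* = 755.
Substitute back: Q* = 2292 - 2(755) = 782.
Demand choke price (Qd = 0): P = 2292/2 = 1146. Consumer surplus = ½ × (1146 - 755) × 782 = 152881.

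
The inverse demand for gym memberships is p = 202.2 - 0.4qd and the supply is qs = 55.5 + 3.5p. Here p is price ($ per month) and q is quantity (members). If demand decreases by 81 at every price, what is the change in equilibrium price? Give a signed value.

Rewriting in direct form: qd = 505.5 - 2.5p.
The market clears where 505.5 - 2.5p = 55.5 + 3.5p. Rearranging, 6p = 450, hence p* = 75.
Plugging p* into demand: q* = 505.5 - 2.5(75) = 318.
After the shift, demand is qd = 424.5 - 2.5p.
New equilibrium: 369 = 6p, so p = 61.5 and q = 270.75.
Δp = 61.5 - 75 = -13.5.

Δp = -13.5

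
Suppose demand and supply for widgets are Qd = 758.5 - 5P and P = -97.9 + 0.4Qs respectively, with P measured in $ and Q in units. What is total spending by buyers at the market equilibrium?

Rewriting in direct form: Qs = 244.75 + 2.5P.
The market clears where 758.5 - 5P = 244.75 + 2.5P. Rearranging, 7.5P = 513.75, hence P* = 68.5.
Substitute back: Q* = 758.5 - 5(68.5) = 416.
Total spending by buyers = P* × Q* = 68.5 × 416 = 28496.

Total spending by buyers = 28496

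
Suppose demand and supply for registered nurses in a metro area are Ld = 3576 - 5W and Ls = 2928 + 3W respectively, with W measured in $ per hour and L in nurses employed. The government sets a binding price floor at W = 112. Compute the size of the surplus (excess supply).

Surplus = 248

Evaluating both curves at the floor price 112 gives Ld = 3016, Ls = 3264.
Surplus = Ls - Ld = 3264 - 3016 = 248.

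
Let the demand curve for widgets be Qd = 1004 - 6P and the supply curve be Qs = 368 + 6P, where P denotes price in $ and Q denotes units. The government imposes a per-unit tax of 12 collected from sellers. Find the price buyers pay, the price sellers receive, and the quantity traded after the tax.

With a tax of 12 on sellers, they supply based on the net price P_s = P_b - 12, so Qs = 296 + 6P_b.
Equate demand and the shifted supply: 1004 - 6P_b = 296 + 6P_b, giving 12P_b = 708, so P_b = 59.
Then P_s = 59 - 12 = 47 and Q = 1004 - 6(59) = 650.

P_b = 59, P_s = 47, Q = 650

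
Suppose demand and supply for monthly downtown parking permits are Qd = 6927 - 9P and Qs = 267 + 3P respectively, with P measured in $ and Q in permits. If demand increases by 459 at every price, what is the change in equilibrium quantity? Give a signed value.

Set Qd = Qs: 6927 - 9P = 267 + 3P, so 6660 = 12P and P* = 555.
Plugging P* into demand: Q* = 6927 - 9(555) = 1932.
After the shift, demand is Qd = 7386 - 9P.
The new intersection has 7119 = 12P, i.e. P = 593.25, Q = 2046.75.
ΔQ = 2046.75 - 1932 = 114.75.

ΔQ = 114.75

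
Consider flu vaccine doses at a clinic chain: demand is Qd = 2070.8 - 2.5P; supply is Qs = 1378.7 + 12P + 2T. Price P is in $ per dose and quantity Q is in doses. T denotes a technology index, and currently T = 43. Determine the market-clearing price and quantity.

With T = 43, supply is Qs = 1464.7 + 12P.
The market clears where 2070.8 - 2.5P = 1464.7 + 12P. Rearranging, 14.5P = 606.1, hence P* = 41.8.
Then Q* = 2070.8 - 2.5(41.8) = 1966.3.

P* = 41.8, Q* = 1966.3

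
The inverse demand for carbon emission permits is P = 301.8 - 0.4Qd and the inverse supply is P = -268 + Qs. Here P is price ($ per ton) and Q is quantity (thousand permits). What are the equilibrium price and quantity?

In direct form, Qd = 754.5 - 2.5P and Qs = 268 + P.
The market clears where 754.5 - 2.5P = 268 + P. Rearranging, 3.5P = 486.5, hence P* = 139.
Plugging P* into demand: Q* = 754.5 - 2.5(139) = 407.

P* = 139, Q* = 407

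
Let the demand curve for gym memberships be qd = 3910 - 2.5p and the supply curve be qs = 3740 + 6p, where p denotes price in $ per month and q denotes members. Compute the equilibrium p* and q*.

p* = 20, q* = 3860

The market clears where 3910 - 2.5p = 3740 + 6p. Rearranging, 8.5p = 170, hence p* = 20.
Plugging p* into demand: q* = 3910 - 2.5(20) = 3860.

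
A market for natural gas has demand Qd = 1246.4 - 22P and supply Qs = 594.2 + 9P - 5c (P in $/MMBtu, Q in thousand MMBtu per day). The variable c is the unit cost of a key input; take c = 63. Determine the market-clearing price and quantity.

With c = 63, supply is Qs = 279.2 + 9P.
The market clears where 1246.4 - 22P = 279.2 + 9P. Rearranging, 31P = 967.2, hence P* = 31.2.
From the demand curve, Q* = 1246.4 - 22(31.2) = 560.

P* = 31.2, Q* = 560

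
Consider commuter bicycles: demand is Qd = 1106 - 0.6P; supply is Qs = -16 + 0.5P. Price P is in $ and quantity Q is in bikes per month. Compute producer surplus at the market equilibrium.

The market clears where 1106 - 0.6P = -16 + 0.5P. Rearranging, 1.1P = 1122, hence P* = 1020.
Substitute back: Q* = 1106 - 0.6(1020) = 494.
Supply choke price (Qs = 0): P = 32. Producer surplus = ½ × (1020 - 32) × 494 = 244036.

Producer surplus = 244036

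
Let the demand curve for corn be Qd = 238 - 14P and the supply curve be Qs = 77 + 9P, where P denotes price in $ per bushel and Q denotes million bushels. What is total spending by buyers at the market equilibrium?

The market clears where 238 - 14P = 77 + 9P. Rearranging, 23P = 161, hence P* = 7.
Plugging P* into demand: Q* = 238 - 14(7) = 140.
Total spending by buyers = P* × Q* = 7 × 140 = 980.

Total spending by buyers = 980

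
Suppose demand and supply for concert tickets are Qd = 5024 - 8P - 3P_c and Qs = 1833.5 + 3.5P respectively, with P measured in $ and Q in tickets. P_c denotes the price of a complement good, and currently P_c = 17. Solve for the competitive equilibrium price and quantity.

P* = 273, Q* = 2789

With P_c = 17, demand is Qd = 4973 - 8P.
The market clears where 4973 - 8P = 1833.5 + 3.5P. Rearranging, 11.5P = 3139.5, hence P* = 273.
Substitute back: Q* = 4973 - 8(273) = 2789.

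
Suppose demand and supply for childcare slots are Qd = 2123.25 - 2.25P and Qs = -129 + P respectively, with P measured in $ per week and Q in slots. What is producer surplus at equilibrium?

Producer surplus = 159048

Set Qd = Qs: 2123.25 - 2.25P = -129 + P, so 2252.25 = 3.25P and P* = 693.
From the demand curve, Q* = 2123.25 - 2.25(693) = 564.
Supply choke price (Qs = 0): P = 129. Producer surplus = ½ × (693 - 129) × 564 = 159048.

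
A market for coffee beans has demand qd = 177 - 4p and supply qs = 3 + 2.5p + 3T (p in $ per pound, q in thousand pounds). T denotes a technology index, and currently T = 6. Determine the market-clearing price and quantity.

With T = 6, supply is qs = 21 + 2.5p.
At equilibrium qd = qs, so 177 - 4p = 21 + 2.5p; collecting terms, 156 = 6.5p and p* = 24.
Then q* = 177 - 4(24) = 81.

p* = 24, q* = 81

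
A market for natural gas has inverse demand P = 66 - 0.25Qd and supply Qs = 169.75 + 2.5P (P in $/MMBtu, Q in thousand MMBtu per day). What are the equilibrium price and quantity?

P* = 14.5, Q* = 206

In direct form, Qd = 264 - 4P.
Set Qd = Qs: 264 - 4P = 169.75 + 2.5P, so 94.25 = 6.5P and P* = 14.5.
Then Q* = 264 - 4(14.5) = 206.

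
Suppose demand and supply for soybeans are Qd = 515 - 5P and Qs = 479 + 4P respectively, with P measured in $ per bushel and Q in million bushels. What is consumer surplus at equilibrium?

Consumer surplus = 24502.5

Equating demand and supply, 515 - 5P = 479 + 4P gives 9P = 36, so P* = 4.
Substitute back: Q* = 515 - 5(4) = 495.
Demand choke price (Qd = 0): P = 515/5 = 103. Consumer surplus = ½ × (103 - 4) × 495 = 24502.5.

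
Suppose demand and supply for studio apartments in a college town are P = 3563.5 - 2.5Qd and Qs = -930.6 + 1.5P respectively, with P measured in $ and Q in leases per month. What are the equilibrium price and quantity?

Solving each curve for Q: Qd = 1425.4 - 0.4P.
At equilibrium Qd = Qs, so 1425.4 - 0.4P = -930.6 + 1.5P; collecting terms, 2356 = 1.9P and P* = 1240.
From the demand curve, Q* = 1425.4 - 0.4(1240) = 929.4.

P* = 1240, Q* = 929.4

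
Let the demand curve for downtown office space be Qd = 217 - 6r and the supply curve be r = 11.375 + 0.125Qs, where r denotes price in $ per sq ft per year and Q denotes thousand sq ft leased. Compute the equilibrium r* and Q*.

r* = 22, Q* = 85

In direct form, Qs = -91 + 8r.
Set Qd = Qs: 217 - 6r = -91 + 8r, so 308 = 14r and r* = 22.
From the demand curve, Q* = 217 - 6(22) = 85.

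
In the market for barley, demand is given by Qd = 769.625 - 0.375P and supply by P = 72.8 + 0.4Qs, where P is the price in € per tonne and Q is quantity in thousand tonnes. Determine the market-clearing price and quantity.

Solving each curve for Q: Qs = -182 + 2.5P.
Set Qd = Qs: 769.625 - 0.375P = -182 + 2.5P, so 951.625 = 2.875P and P* = 331.
Substitute back: Q* = 769.625 - 0.375(331) = 645.5.

P* = 331, Q* = 645.5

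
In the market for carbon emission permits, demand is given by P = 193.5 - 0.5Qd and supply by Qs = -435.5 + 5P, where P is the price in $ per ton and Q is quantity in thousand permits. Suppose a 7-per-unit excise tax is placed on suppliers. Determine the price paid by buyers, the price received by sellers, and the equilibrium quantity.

Inverting to quantity form: Qd = 387 - 2P.
Suppliers keep P_s = P_b - 7 per unit, so supply in terms of the buyer price is Qs = -470.5 + 5P_b.
Equate demand and the shifted supply: 387 - 2P_b = -470.5 + 5P_b, giving 7P_b = 857.5, so P_b = 122.5.
Then P_s = 122.5 - 7 = 115.5 and Q = 387 - 2(122.5) = 142.

P_b = 122.5, P_s = 115.5, Q = 142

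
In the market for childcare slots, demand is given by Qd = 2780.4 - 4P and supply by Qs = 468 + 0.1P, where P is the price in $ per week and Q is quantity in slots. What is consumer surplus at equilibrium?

Set Qd = Qs: 2780.4 - 4P = 468 + 0.1P, so 2312.4 = 4.1P and P* = 564.
Plugging P* into demand: Q* = 2780.4 - 4(564) = 524.4.
Demand choke price (Qd = 0): P = 2780.4/4 = 695.1. Consumer surplus = ½ × (695.1 - 564) × 524.4 = 34374.42.

Consumer surplus = 34374.42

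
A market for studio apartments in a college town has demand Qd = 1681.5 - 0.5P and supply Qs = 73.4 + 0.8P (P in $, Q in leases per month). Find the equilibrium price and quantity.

The market clears where 1681.5 - 0.5P = 73.4 + 0.8P. Rearranging, 1.3P = 1608.1, hence P* = 1237.
From the demand curve, Q* = 1681.5 - 0.5(1237) = 1063.

P* = 1237, Q* = 1063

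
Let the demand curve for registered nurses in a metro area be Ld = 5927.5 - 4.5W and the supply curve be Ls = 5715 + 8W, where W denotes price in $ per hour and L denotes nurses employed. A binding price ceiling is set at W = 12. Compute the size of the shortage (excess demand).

Shortage = 62.5

Evaluating both curves at the ceiling price 12 gives Ld = 5873.5, Ls = 5811.
Shortage = Ld - Ls = 5873.5 - 5811 = 62.5.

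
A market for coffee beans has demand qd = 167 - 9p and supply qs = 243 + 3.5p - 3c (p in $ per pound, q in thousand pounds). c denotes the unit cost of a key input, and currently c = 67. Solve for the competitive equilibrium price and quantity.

p* = 10, q* = 77

With c = 67, supply is qs = 42 + 3.5p.
At equilibrium qd = qs, so 167 - 9p = 42 + 3.5p; collecting terms, 125 = 12.5p and p* = 10.
Then q* = 167 - 9(10) = 77.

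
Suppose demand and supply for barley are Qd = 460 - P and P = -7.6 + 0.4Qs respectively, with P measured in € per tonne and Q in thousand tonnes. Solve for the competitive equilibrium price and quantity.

P* = 126, Q* = 334

Solving each curve for Q: Qs = 19 + 2.5P.
Set Qd = Qs: 460 - P = 19 + 2.5P, so 441 = 3.5P and P* = 126.
From the demand curve, Q* = 460 - 126 = 334.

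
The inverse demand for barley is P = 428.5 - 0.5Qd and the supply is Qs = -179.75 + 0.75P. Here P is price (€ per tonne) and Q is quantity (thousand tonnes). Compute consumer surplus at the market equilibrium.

Consumer surplus = 2652.25

Rewriting in direct form: Qd = 857 - 2P.
At equilibrium Qd = Qs, so 857 - 2P = -179.75 + 0.75P; collecting terms, 1036.75 = 2.75P and P* = 377.
Plugging P* into demand: Q* = 857 - 2(377) = 103.
Demand choke price (Qd = 0): P = 857/2 = 428.5. Consumer surplus = ½ × (428.5 - 377) × 103 = 2652.25.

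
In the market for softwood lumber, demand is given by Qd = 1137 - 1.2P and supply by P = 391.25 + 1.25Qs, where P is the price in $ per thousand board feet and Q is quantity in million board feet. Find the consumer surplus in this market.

Consumer surplus = 29703.75

Inverting to quantity form: Qs = -313 + 0.8P.
The market clears where 1137 - 1.2P = -313 + 0.8P. Rearranging, 2P = 1450, hence P* = 725.
Plugging P* into demand: Q* = 1137 - 1.2(725) = 267.
Demand choke price (Qd = 0): P = 1137/1.2 = 947.5. Consumer surplus = ½ × (947.5 - 725) × 267 = 29703.75.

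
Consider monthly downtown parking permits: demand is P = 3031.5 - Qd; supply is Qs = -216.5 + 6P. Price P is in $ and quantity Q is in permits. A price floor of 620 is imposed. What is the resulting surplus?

Solving each curve for Q: Qd = 3031.5 - P.
With P fixed at 620, quantity demanded is 2411.5 and quantity supplied is 3503.5.
Surplus = Qs - Qd = 3503.5 - 2411.5 = 1092.

Surplus = 1092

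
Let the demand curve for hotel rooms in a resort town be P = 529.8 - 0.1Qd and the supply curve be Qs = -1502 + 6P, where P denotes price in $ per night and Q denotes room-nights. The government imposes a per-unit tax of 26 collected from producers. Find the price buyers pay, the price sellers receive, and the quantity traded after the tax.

Solving each curve for Q: Qd = 5298 - 10P.
With a tax of 26 on producers, they supply based on the net price P_s = P_b - 26, so Qs = -1658 + 6P_b.
Set Qd = Qs: 5298 - 10P_b = -1658 + 6P_b, so 6956 = 16P_b and P_b = 434.75.
So P_s = 408.75 and the quantity traded is Q = 5298 - 10(434.75) = 950.5.

P_b = 434.75, P_s = 408.75, Q = 950.5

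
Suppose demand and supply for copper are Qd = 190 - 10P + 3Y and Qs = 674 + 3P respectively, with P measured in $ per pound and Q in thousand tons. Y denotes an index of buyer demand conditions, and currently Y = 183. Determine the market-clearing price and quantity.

P* = 5, Q* = 689

With Y = 183, demand is Qd = 739 - 10P.
Set Qd = Qs: 739 - 10P = 674 + 3P, so 65 = 13P and P* = 5.
From the demand curve, Q* = 739 - 10(5) = 689.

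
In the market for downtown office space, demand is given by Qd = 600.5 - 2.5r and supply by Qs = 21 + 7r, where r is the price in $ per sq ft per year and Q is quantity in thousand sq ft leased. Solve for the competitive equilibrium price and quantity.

r* = 61, Q* = 448

The market clears where 600.5 - 2.5r = 21 + 7r. Rearranging, 9.5r = 579.5, hence r* = 61.
Plugging r* into demand: Q* = 600.5 - 2.5(61) = 448.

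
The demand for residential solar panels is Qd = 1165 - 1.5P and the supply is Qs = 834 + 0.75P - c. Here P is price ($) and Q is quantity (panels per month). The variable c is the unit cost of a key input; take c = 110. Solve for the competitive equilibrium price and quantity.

With c = 110, supply is Qs = 724 + 0.75P.
At equilibrium Qd = Qs, so 1165 - 1.5P = 724 + 0.75P; collecting terms, 441 = 2.25P and P* = 196.
Plugging P* into demand: Q* = 1165 - 1.5(196) = 871.

P* = 196, Q* = 871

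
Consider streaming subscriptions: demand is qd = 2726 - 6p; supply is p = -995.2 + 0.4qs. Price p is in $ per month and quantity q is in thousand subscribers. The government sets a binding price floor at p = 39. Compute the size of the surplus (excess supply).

Inverting to quantity form: qs = 2488 + 2.5p.
Evaluating both curves at the floor price 39 gives qd = 2492, qs = 2585.5.
Surplus = qs - qd = 2585.5 - 2492 = 93.5.

Surplus = 93.5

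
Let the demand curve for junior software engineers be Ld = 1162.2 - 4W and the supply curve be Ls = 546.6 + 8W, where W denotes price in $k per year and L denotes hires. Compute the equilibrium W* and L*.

Set Ld = Ls: 1162.2 - 4W = 546.6 + 8W, so 615.6 = 12W and W* = 51.3.
Plugging W* into demand: L* = 1162.2 - 4(51.3) = 957.

W* = 51.3, L* = 957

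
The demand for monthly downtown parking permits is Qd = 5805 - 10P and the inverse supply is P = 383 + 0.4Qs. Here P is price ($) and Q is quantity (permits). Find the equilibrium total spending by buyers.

Total spending by buyers = 213695

Inverting to quantity form: Qs = -957.5 + 2.5P.
Set Qd = Qs: 5805 - 10P = -957.5 + 2.5P, so 6762.5 = 12.5P and P* = 541.
Then Q* = 5805 - 10(541) = 395.
Total spending by buyers = P* × Q* = 541 × 395 = 213695.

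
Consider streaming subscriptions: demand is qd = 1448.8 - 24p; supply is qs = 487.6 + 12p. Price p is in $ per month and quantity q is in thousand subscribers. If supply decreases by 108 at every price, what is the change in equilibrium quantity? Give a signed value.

Equating demand and supply, 1448.8 - 24p = 487.6 + 12p gives 36p = 961.2, so p* = 26.7.
Plugging p* into demand: q* = 1448.8 - 24(26.7) = 808.
After the shift, supply is qs = 379.6 + 12p.
The new intersection has 1069.2 = 36p, i.e. p = 29.7, q = 736.
Δq = 736 - 808 = -72.

Δq = -72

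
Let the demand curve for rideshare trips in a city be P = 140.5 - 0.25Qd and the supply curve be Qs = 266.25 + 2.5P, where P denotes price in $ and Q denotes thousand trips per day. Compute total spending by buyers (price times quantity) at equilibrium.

Rewriting in direct form: Qd = 562 - 4P.
Equating demand and supply, 562 - 4P = 266.25 + 2.5P gives 6.5P = 295.75, so P* = 45.5.
Plugging P* into demand: Q* = 562 - 4(45.5) = 380.
Total spending by buyers = P* × Q* = 45.5 × 380 = 17290.

Total spending by buyers = 17290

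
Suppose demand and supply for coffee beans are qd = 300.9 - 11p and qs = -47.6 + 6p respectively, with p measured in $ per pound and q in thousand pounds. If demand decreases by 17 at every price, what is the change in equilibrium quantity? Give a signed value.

Δq = -6

At equilibrium qd = qs, so 300.9 - 11p = -47.6 + 6p; collecting terms, 348.5 = 17p and p* = 20.5.
Plugging p* into demand: q* = 300.9 - 11(20.5) = 75.4.
After the shift, demand is qd = 283.9 - 11p.
The new intersection has 331.5 = 17p, i.e. p = 19.5, q = 69.4.
Δq = 69.4 - 75.4 = -6.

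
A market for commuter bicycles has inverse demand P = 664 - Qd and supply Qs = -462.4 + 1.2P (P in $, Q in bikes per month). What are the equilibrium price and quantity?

In direct form, Qd = 664 - P.
Equating demand and supply, 664 - P = -462.4 + 1.2P gives 2.2P = 1126.4, so P* = 512.
From the demand curve, Q* = 664 - 512 = 152.

P* = 512, Q* = 152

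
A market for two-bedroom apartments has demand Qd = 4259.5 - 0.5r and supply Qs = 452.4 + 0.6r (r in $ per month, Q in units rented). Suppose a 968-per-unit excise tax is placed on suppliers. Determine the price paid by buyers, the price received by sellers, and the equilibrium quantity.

r_b = 3989, r_s = 3021, Q = 2265

Suppliers keep r_s = r_b - 968 per unit, so supply in terms of the buyer price is Qs = -128.4 + 0.6r_b.
Equate demand and the shifted supply: 4259.5 - 0.5r_b = -128.4 + 0.6r_b, giving 1.1r_b = 4387.9, so r_b = 3989.
Then r_s = 3989 - 968 = 3021 and Q = 4259.5 - 0.5(3989) = 2265.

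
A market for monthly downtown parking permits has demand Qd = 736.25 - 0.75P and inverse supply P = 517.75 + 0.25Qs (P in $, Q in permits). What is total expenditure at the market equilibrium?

Total expenditure = 173163

Inverting to quantity form: Qs = -2071 + 4P.
The market clears where 736.25 - 0.75P = -2071 + 4P. Rearranging, 4.75P = 2807.25, hence P* = 591.
Substitute back: Q* = 736.25 - 0.75(591) = 293.
Total expenditure = P* × Q* = 591 × 293 = 173163.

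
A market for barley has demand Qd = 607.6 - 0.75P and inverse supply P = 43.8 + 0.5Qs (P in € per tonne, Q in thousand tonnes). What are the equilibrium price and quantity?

Rewriting in direct form: Qs = -87.6 + 2P.
Equating demand and supply, 607.6 - 0.75P = -87.6 + 2P gives 2.75P = 695.2, so P* = 252.8.
Substitute back: Q* = 607.6 - 0.75(252.8) = 418.

P* = 252.8, Q* = 418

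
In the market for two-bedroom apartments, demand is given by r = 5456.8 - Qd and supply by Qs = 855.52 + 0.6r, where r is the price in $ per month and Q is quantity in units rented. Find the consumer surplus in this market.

Rewriting in direct form: Qd = 5456.8 - r.
At equilibrium Qd = Qs, so 5456.8 - r = 855.52 + 0.6r; collecting terms, 4601.28 = 1.6r and r* = 2875.8.
Then Q* = 5456.8 - 2875.8 = 2581.
Demand choke price (Qd = 0): r = 5456.8. Consumer surplus = ½ × (5456.8 - 2875.8) × 2581 = 3330780.5.

Consumer surplus = 3330780.5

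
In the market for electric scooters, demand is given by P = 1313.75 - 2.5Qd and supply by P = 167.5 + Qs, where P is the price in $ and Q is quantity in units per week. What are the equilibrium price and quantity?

P* = 495, Q* = 327.5

In direct form, Qd = 525.5 - 0.4P and Qs = -167.5 + P.
The market clears where 525.5 - 0.4P = -167.5 + P. Rearranging, 1.4P = 693, hence P* = 495.
Substitute back: Q* = 525.5 - 0.4(495) = 327.5.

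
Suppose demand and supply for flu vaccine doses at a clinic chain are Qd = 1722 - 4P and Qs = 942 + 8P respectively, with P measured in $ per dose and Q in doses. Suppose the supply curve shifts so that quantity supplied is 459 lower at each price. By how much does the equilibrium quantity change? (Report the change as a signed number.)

ΔQ = -153

Set Qd = Qs: 1722 - 4P = 942 + 8P, so 780 = 12P and P* = 65.
Then Q* = 1722 - 4(65) = 1462.
After the shift, supply is Qs = 483 + 8P.
Re-solving, 12P = 1239 gives P = 103.25 and Q = 1309.
ΔQ = 1309 - 1462 = -153.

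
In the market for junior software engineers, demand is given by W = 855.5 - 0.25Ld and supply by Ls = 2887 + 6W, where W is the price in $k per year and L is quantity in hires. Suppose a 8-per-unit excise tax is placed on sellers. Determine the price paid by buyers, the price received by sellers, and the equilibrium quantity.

W_b = 58.3, W_s = 50.3, L = 3188.8

Solving each curve for L: Ld = 3422 - 4W.
Sellers keep W_s = W_b - 8 per unit, so supply in terms of the buyer price is Ls = 2839 + 6W_b.
Equate demand and the shifted supply: 3422 - 4W_b = 2839 + 6W_b, giving 10W_b = 583, so W_b = 58.3.
Then W_s = 58.3 - 8 = 50.3 and L = 3422 - 4(58.3) = 3188.8.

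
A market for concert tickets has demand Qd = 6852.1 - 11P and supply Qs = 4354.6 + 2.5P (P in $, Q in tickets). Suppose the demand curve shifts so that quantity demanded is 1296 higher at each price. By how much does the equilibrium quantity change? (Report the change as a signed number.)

At equilibrium Qd = Qs, so 6852.1 - 11P = 4354.6 + 2.5P; collecting terms, 2497.5 = 13.5P and P* = 185.
Substitute back: Q* = 6852.1 - 11(185) = 4817.1.
After the shift, demand is Qd = 8148.1 - 11P.
Re-solving, 13.5P = 3793.5 gives P = 281 and Q = 5057.1.
ΔQ = 5057.1 - 4817.1 = 240.

ΔQ = 240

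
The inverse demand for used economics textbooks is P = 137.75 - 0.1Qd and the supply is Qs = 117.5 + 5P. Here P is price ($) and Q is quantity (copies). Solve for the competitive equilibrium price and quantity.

Rewriting in direct form: Qd = 1377.5 - 10P.
Set Qd = Qs: 1377.5 - 10P = 117.5 + 5P, so 1260 = 15P and P* = 84.
Plugging P* into demand: Q* = 1377.5 - 10(84) = 537.5.

P* = 84, Q* = 537.5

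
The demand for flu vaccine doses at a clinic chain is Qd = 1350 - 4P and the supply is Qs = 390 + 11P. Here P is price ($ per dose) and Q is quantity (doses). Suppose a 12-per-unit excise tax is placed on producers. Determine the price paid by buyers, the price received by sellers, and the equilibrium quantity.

P_b = 72.8, P_s = 60.8, Q = 1058.8

Producers keep P_s = P_b - 12 per unit, so supply in terms of the buyer price is Qs = 258 + 11P_b.
Equate demand and the shifted supply: 1350 - 4P_b = 258 + 11P_b, giving 15P_b = 1092, so P_b = 72.8.
So P_s = 60.8 and the quantity traded is Q = 1350 - 4(72.8) = 1058.8.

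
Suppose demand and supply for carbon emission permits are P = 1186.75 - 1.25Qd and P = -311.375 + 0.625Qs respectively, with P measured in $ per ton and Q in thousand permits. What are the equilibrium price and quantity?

P* = 188, Q* = 799

Solving each curve for Q: Qd = 949.4 - 0.8P and Qs = 498.2 + 1.6P.
Equating demand and supply, 949.4 - 0.8P = 498.2 + 1.6P gives 2.4P = 451.2, so P* = 188.
Plugging P* into demand: Q* = 949.4 - 0.8(188) = 799.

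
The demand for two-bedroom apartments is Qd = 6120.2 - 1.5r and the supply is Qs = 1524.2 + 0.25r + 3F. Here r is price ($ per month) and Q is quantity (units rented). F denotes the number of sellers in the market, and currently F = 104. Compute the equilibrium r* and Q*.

r* = 2448, Q* = 2448.2

With F = 104, supply is Qs = 1836.2 + 0.25r.
At equilibrium Qd = Qs, so 6120.2 - 1.5r = 1836.2 + 0.25r; collecting terms, 4284 = 1.75r and r* = 2448.
Substitute back: Q* = 6120.2 - 1.5(2448) = 2448.2.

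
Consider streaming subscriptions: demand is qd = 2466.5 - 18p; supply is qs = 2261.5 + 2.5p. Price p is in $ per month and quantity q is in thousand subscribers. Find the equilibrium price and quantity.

p* = 10, q* = 2286.5

The market clears where 2466.5 - 18p = 2261.5 + 2.5p. Rearranging, 20.5p = 205, hence p* = 10.
Then q* = 2466.5 - 18(10) = 2286.5.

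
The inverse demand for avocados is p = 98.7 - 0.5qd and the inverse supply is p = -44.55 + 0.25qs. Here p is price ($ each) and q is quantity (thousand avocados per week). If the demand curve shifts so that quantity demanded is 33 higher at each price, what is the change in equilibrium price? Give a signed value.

Δp = 5.5

Inverting to quantity form: qd = 197.4 - 2p and qs = 178.2 + 4p.
Equating demand and supply, 197.4 - 2p = 178.2 + 4p gives 6p = 19.2, so p* = 3.2.
Substitute back: q* = 197.4 - 2(3.2) = 191.
After the shift, demand is qd = 230.4 - 2p.
New equilibrium: 52.2 = 6p, so p = 8.7 and q = 213.
Δp = 8.7 - 3.2 = 5.5.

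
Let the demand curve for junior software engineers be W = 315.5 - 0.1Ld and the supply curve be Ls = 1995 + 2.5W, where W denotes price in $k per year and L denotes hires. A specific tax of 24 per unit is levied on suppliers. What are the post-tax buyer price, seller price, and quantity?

W_b = 97.6, W_s = 73.6, L = 2179

Rewriting in direct form: Ld = 3155 - 10W.
The tax drives a wedge W_b - W_s = 24. Substituting W_s = W_b - 24 into supply: Ls = 1935 + 2.5W_b.
Market clearing requires 3155 - 10W_b = 1935 + 2.5W_b; hence 1220 = 12.5W_b and W_b = 97.6.
Then W_s = 97.6 - 24 = 73.6 and L = 3155 - 10(97.6) = 2179.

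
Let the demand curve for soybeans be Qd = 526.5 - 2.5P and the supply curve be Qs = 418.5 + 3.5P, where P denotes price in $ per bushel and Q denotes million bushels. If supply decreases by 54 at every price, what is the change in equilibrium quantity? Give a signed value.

ΔQ = -22.5

At equilibrium Qd = Qs, so 526.5 - 2.5P = 418.5 + 3.5P; collecting terms, 108 = 6P and P* = 18.
Substitute back: Q* = 526.5 - 2.5(18) = 481.5.
After the shift, supply is Qs = 364.5 + 3.5P.
New equilibrium: 162 = 6P, so P = 27 and Q = 459.
ΔQ = 459 - 481.5 = -22.5.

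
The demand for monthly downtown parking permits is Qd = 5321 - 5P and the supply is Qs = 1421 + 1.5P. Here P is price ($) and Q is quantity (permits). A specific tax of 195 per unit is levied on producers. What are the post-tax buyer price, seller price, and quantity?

P_b = 645, P_s = 450, Q = 2096

The tax drives a wedge P_b - P_s = 195. Substituting P_s = P_b - 195 into supply: Qs = 1128.5 + 1.5P_b.
Equate demand and the shifted supply: 5321 - 5P_b = 1128.5 + 1.5P_b, giving 6.5P_b = 4192.5, so P_b = 645.
So P_s = 450 and the quantity traded is Q = 5321 - 5(645) = 2096.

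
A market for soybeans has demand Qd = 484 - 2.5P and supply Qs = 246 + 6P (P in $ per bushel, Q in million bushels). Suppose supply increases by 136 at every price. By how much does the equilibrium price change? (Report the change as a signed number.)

At equilibrium Qd = Qs, so 484 - 2.5P = 246 + 6P; collecting terms, 238 = 8.5P and P* = 28.
Plugging P* into demand: Q* = 484 - 2.5(28) = 414.
After the shift, supply is Qs = 382 + 6P.
The new intersection has 102 = 8.5P, i.e. P = 12, Q = 454.
ΔP = 12 - 28 = -16.

ΔP = -16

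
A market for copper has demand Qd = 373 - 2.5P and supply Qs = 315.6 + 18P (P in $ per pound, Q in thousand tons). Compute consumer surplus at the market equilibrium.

Consumer surplus = 26791.2

Equating demand and supply, 373 - 2.5P = 315.6 + 18P gives 20.5P = 57.4, so P* = 2.8.
Substitute back: Q* = 373 - 2.5(2.8) = 366.
Demand choke price (Qd = 0): P = 373/2.5 = 149.2. Consumer surplus = ½ × (149.2 - 2.8) × 366 = 26791.2.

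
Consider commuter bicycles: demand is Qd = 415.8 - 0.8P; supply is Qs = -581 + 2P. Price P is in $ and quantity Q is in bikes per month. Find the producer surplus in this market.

Producer surplus = 4290.25

The market clears where 415.8 - 0.8P = -581 + 2P. Rearranging, 2.8P = 996.8, hence P* = 356.
Then Q* = 415.8 - 0.8(356) = 131.
Supply choke price (Qs = 0): P = 290.5. Producer surplus = ½ × (356 - 290.5) × 131 = 4290.25.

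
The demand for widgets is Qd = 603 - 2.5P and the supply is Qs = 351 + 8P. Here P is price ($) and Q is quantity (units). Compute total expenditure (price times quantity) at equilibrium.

Set Qd = Qs: 603 - 2.5P = 351 + 8P, so 252 = 10.5P and P* = 24.
Plugging P* into demand: Q* = 603 - 2.5(24) = 543.
Total expenditure = P* × Q* = 24 × 543 = 13032.

Total expenditure = 13032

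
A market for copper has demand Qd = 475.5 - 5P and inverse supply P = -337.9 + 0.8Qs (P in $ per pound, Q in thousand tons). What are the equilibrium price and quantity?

Inverting to quantity form: Qs = 422.375 + 1.25P.
The market clears where 475.5 - 5P = 422.375 + 1.25P. Rearranging, 6.25P = 53.125, hence P* = 8.5.
Plugging P* into demand: Q* = 475.5 - 5(8.5) = 433.

P* = 8.5, Q* = 433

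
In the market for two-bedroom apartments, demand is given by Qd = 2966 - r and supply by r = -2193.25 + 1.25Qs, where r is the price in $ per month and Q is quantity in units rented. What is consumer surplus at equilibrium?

Solving each curve for Q: Qs = 1754.6 + 0.8r.
The market clears where 2966 - r = 1754.6 + 0.8r. Rearranging, 1.8r = 1211.4, hence r* = 673.
From the demand curve, Q* = 2966 - 673 = 2293.
Demand choke price (Qd = 0): r = 2966. Consumer surplus = ½ × (2966 - 673) × 2293 = 2628924.5.

Consumer surplus = 2628924.5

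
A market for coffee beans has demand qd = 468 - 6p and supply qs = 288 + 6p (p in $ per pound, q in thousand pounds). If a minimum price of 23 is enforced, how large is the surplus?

Evaluating both curves at the floor price 23 gives qd = 330, qs = 426.
Surplus = qs - qd = 426 - 330 = 96.

Surplus = 96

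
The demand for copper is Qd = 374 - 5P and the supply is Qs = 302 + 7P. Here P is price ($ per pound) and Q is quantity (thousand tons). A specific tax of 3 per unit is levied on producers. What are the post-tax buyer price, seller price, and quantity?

Producers keep P_s = P_b - 3 per unit, so supply in terms of the buyer price is Qs = 281 + 7P_b.
Equate demand and the shifted supply: 374 - 5P_b = 281 + 7P_b, giving 12P_b = 93, so P_b = 7.75.
So P_s = 4.75 and the quantity traded is Q = 374 - 5(7.75) = 335.25.

P_b = 7.75, P_s = 4.75, Q = 335.25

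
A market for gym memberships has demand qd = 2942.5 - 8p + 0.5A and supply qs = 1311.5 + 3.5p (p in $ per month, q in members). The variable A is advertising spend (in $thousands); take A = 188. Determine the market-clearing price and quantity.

p* = 150, q* = 1836.5

With A = 188, demand is qd = 3036.5 - 8p.
At equilibrium qd = qs, so 3036.5 - 8p = 1311.5 + 3.5p; collecting terms, 1725 = 11.5p and p* = 150.
From the demand curve, q* = 3036.5 - 8(150) = 1836.5.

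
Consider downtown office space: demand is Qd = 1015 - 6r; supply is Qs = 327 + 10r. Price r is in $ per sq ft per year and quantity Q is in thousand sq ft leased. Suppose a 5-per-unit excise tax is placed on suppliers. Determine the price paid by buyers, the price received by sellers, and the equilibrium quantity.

Suppliers keep r_s = r_b - 5 per unit, so supply in terms of the buyer price is Qs = 277 + 10r_b.
Equate demand and the shifted supply: 1015 - 6r_b = 277 + 10r_b, giving 16r_b = 738, so r_b = 46.125.
Then r_s = 46.125 - 5 = 41.125 and Q = 1015 - 6(46.125) = 738.25.

r_b = 46.125, r_s = 41.125, Q = 738.25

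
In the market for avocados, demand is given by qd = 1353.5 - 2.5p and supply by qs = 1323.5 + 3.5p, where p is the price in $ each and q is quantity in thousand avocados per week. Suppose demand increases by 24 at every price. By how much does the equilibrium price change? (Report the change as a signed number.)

Δp = 4

Set qd = qs: 1353.5 - 2.5p = 1323.5 + 3.5p, so 30 = 6p and p* = 5.
From the demand curve, q* = 1353.5 - 2.5(5) = 1341.
After the shift, demand is qd = 1377.5 - 2.5p.
The new intersection has 54 = 6p, i.e. p = 9, q = 1355.
Δp = 9 - 5 = 4.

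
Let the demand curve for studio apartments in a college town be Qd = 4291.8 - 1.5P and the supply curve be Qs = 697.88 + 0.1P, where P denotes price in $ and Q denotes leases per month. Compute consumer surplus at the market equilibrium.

The market clears where 4291.8 - 1.5P = 697.88 + 0.1P. Rearranging, 1.6P = 3593.92, hence P* = 2246.2.
Substitute back: Q* = 4291.8 - 1.5(2246.2) = 922.5.
Demand choke price (Qd = 0): P = 4291.8/1.5 = 2861.2. Consumer surplus = ½ × (2861.2 - 2246.2) × 922.5 = 283668.75.

Consumer surplus = 283668.75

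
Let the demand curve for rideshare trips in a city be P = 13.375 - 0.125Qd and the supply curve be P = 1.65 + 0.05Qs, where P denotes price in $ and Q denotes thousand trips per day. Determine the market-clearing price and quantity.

P* = 5, Q* = 67

Solving each curve for Q: Qd = 107 - 8P and Qs = -33 + 20P.
Set Qd = Qs: 107 - 8P = -33 + 20P, so 140 = 28P and P* = 5.
Plugging P* into demand: Q* = 107 - 8(5) = 67.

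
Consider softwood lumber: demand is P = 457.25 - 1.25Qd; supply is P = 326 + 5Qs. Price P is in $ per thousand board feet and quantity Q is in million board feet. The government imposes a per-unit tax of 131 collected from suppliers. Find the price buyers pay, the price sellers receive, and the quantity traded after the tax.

Inverting to quantity form: Qd = 365.8 - 0.8P and Qs = -65.2 + 0.2P.
The tax drives a wedge P_b - P_s = 131. Substituting P_s = P_b - 131 into supply: Qs = -91.4 + 0.2P_b.
Equate demand and the shifted supply: 365.8 - 0.8P_b = -91.4 + 0.2P_b, giving P_b = 457.2, so P_b = 457.2.
So P_s = 326.2 and the quantity traded is Q = 365.8 - 0.8(457.2) = 0.04.

P_b = 457.2, P_s = 326.2, Q = 0.04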